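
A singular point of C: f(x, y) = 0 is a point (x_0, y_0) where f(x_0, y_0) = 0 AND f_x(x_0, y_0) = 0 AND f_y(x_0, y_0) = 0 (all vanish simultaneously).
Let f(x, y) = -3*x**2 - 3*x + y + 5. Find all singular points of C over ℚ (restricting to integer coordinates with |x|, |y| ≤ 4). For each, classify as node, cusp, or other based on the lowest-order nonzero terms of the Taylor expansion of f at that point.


No singular points in the scanned grid; C is smooth there.

Compute partial derivatives:
  f_x = -6*x - 3.
  f_y = 1.
f_y = 1 is a nonzero constant, so f_y never vanishes: no point (x, y) can satisfy f = f_x = f_y = 0. In particular no (x, y) ∈ {−4, ..., 4}² is singular; the curve is smooth.


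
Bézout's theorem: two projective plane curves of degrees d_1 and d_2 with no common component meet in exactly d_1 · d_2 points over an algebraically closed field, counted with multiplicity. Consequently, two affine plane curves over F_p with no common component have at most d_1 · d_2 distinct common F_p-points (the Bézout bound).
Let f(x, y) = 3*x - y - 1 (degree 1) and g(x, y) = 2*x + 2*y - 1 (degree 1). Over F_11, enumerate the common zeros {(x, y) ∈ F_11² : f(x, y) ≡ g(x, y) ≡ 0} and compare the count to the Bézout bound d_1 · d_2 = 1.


Common zeros: {(10, 7)}; count = 1; Bézout bound = 1.

deg(f) = 1, deg(g) = 1, so Bézout bound = 1.
Scan x ∈ F_11. For each x, list the y ∈ F_11 with f(x, y) ≡ 0 and those with g(x, y) ≡ 0 (mod 11); the common zeros in that column are the intersection.
  x = 0: f ≡ 0 at y ∈ {10}; g ≡ 0 at y ∈ {6}; common: ∅.
  x = 1: f ≡ 0 at y ∈ {2}; g ≡ 0 at y ∈ {5}; common: ∅.
  x = 2: f ≡ 0 at y ∈ {5}; g ≡ 0 at y ∈ {4}; common: ∅.
  x = 3: f ≡ 0 at y ∈ {8}; g ≡ 0 at y ∈ {3}; common: ∅.
  x = 4: f ≡ 0 at y ∈ {0}; g ≡ 0 at y ∈ {2}; common: ∅.
  x = 5: f ≡ 0 at y ∈ {3}; g ≡ 0 at y ∈ {1}; common: ∅.
  x = 6: f ≡ 0 at y ∈ {6}; g ≡ 0 at y ∈ {0}; common: ∅.
  x = 7: f ≡ 0 at y ∈ {9}; g ≡ 0 at y ∈ {10}; common: ∅.
  x = 8: f ≡ 0 at y ∈ {1}; g ≡ 0 at y ∈ {9}; common: ∅.
  x = 9: f ≡ 0 at y ∈ {4}; g ≡ 0 at y ∈ {8}; common: ∅.
  x = 10: f ≡ 0 at y ∈ {7}; g ≡ 0 at y ∈ {7}; common: {7}.
Collecting: common zeros = {(10, 7)}, so the count is 1.
Comparison with the Bézout bound: 1 ≤ 1 = deg(f)·deg(g), as expected for curves with no common component (the bound is attained).


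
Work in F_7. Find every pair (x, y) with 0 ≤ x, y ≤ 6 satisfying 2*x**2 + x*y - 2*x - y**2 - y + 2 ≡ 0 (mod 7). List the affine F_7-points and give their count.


Affine F_7-points: {(0, 1), (0, 5), (1, 3), (1, 4), (2, 3), (2, 5), (3, 0), (3, 2), (4, 1), (4, 2), (5, 0), (5, 4), (6, 6)}; count = 13.

For each of the 49 pairs (x, y) ∈ F_7², evaluate f(x, y) mod 7. Record the zeros.
  x = 0: [0↦2, 1↦0, 2↦3, 3↦4, 4↦3, 5↦0, 6↦2]  zeros at y ∈ {1, 5}
  x = 1: [0↦2, 1↦1, 2↦5, 3↦0, 4↦0, 5↦5, 6↦1]  zeros at y ∈ {3, 4}
  x = 2: [0↦6, 1↦6, 2↦4, 3↦0, 4↦1, 5↦0, 6↦4]  zeros at y ∈ {3, 5}
  x = 3: [0↦0, 1↦1, 2↦0, 3↦4, 4↦6, 5↦6, 6↦4]  zeros at y ∈ {0, 2}
  x = 4: [0↦5, 1↦0, 2↦0, 3↦5, 4↦1, 5↦2, 6↦1]  zeros at y ∈ {1, 2}
  x = 5: [0↦0, 1↦3, 2↦4, 3↦3, 4↦0, 5↦2, 6↦2]  zeros at y ∈ {0, 4}
  x = 6: [0↦6, 1↦3, 2↦5, 3↦5, 4↦3, 5↦6, 6↦0]  zeros at y ∈ {6}
Collecting zeros: affine points = {(0, 1), (0, 5), (1, 3), (1, 4), (2, 3), (2, 5), (3, 0), (3, 2), (4, 1), (4, 2), (5, 0), (5, 4), (6, 6)}.
Total count |C(F_7)_aff| = 13.


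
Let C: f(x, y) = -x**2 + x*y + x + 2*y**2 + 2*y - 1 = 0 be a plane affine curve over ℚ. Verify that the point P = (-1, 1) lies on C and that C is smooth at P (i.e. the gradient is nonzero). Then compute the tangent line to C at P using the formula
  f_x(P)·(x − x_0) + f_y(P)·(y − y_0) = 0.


Tangent line at P: 4*x + 5*y - 1 = 0.

Step 1: f(-1, 1) = 0, so P lies on C.
Step 2: partial derivatives
  f_x(x, y) = -2*x + y + 1, f_y(x, y) = x + 4*y + 2.
  f_x(P) = 4, f_y(P) = 5 (gradient nonzero, so P is smooth).
Step 3: tangent line at P: 4·(x − -1) + 5·(y − 1) = 0.
Expanding: 4*x + 5*y - 1 = 0.


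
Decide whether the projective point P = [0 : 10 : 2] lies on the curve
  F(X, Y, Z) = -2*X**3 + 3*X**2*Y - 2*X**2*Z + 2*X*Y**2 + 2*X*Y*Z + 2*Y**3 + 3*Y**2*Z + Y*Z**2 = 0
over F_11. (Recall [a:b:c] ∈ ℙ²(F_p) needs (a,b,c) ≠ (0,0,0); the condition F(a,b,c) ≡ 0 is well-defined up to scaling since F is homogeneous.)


F(0,10,2) ≡ 0 (mod 11); P is on the curve.

Evaluate F(0, 10, 2) term-by-term (mod 11).
  -2*X**3 ↦ -2·0·1·1 = 0
  3*X**2*Y ↦ 3·0·10·1 = 0
  -2*X**2*Z ↦ -2·0·1·2 = 0
  2*X*Y**2 ↦ 2·0·100·1 = 0
  2*X*Y*Z ↦ 2·0·10·2 = 0
  2*Y**3 ↦ 2·1·1000·1 = 2000
  3*Y**2*Z ↦ 3·1·100·2 = 600
  Y*Z**2 ↦ 1·1·10·4 = 40
Sum: F(0, 10, 2) = (0) + (0) + (0) + (0) + (0) + (2000) + (600) + (40) = 2640.
Reducing mod 11: 2640 ≡ 0 (mod 11).
Since F(a, b, c) ≡ 0 (mod 11), P lies on the curve.


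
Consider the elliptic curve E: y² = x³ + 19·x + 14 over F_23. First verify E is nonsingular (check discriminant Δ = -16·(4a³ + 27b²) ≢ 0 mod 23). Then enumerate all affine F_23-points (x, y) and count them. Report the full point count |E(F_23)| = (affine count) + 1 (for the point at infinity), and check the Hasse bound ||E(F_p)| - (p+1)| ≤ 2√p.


Affine points = {(3, 11), (3, 12), (4, 4), (4, 19), (5, 2), (5, 21), (10, 10), (10, 13), (11, 6), (11, 17), (17, 11), (17, 12), (18, 1), (18, 22), (19, 9), (19, 14)}; affine count = 16; |E(F_23)| = 17.

Discriminant check: Δ ∝ 4a³ + 27b² = 4·19³ + 27·14² = 4·6859 + 27·196 ≡ 22 (mod 23). Nonzero ⇒ E is nonsingular.
For each x ∈ F_23, compute rhs = x³ + 19·x + 14 mod 23, then count y ∈ F_23 with y² ≡ rhs.
  x = 0: rhs = 14, matching y values: none (0 points).
  x = 1: rhs = 11, matching y values: none (0 points).
  x = 2: rhs = 14, matching y values: none (0 points).
  x = 3: rhs = 6, matching y values: 11, 12 (2 points).
  x = 4: rhs = 16, matching y values: 4, 19 (2 points).
  x = 5: rhs = 4, matching y values: 2, 21 (2 points).
  x = 6: rhs = 22, matching y values: none (0 points).
  x = 7: rhs = 7, matching y values: none (0 points).
  x = 8: rhs = 11, matching y values: none (0 points).
  x = 9: rhs = 17, matching y values: none (0 points).
  x = 10: rhs = 8, matching y values: 10, 13 (2 points).
  x = 11: rhs = 13, matching y values: 6, 17 (2 points).
  x = 12: rhs = 15, matching y values: none (0 points).
  x = 13: rhs = 20, matching y values: none (0 points).
  x = 14: rhs = 11, matching y values: none (0 points).
  x = 15: rhs = 17, matching y values: none (0 points).
  x = 16: rhs = 21, matching y values: none (0 points).
  x = 17: rhs = 6, matching y values: 11, 12 (2 points).
  x = 18: rhs = 1, matching y values: 1, 22 (2 points).
  x = 19: rhs = 12, matching y values: 9, 14 (2 points).
  x = 20: rhs = 22, matching y values: none (0 points).
  x = 21: rhs = 14, matching y values: none (0 points).
  x = 22: rhs = 17, matching y values: none (0 points).
Total affine count: 16.
Full point count |E(F_23)| = 16 + 1 = 17.
Hasse bound: |17 − (23+1)| = |-7| = 7 ≤ 2√23 ≈ 9.5917 ✓.


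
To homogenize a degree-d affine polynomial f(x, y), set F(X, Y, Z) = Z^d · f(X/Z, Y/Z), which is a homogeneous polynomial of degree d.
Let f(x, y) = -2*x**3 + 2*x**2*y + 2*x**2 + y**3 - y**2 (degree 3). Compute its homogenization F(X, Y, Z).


F(X, Y, Z) = -2*X**3 + 2*X**2*Y + 2*X**2*Z + Y**3 - Y**2*Z

deg(f) = 3.
Substitute x = X/Z, y = Y/Z into f, then multiply by Z^3.
  monomial -2·x^3·y^0 ↦ -2·X^3·Y^0·Z^0.
  monomial 2·x^2·y^1 ↦ 2·X^2·Y^1·Z^0.
  monomial 2·x^2·y^0 ↦ 2·X^2·Y^0·Z^1.
  monomial 1·x^0·y^3 ↦ 1·X^0·Y^3·Z^0.
  monomial -1·x^0·y^2 ↦ -1·X^0·Y^2·Z^1.
Collecting: F(X, Y, Z) = -2*X**3 + 2*X**2*Y + 2*X**2*Z + Y**3 - Y**2*Z.


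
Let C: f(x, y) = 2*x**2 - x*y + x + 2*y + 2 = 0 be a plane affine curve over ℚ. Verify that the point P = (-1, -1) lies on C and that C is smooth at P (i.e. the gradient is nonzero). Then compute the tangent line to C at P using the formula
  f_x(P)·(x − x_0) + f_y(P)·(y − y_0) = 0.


Tangent line at P: -2*x + 3*y + 1 = 0.

Step 1: f(-1, -1) = 0, so P lies on C.
Step 2: partial derivatives
  f_x(x, y) = 4*x - y + 1, f_y(x, y) = 2 - x.
  f_x(P) = -2, f_y(P) = 3 (gradient nonzero, so P is smooth).
Step 3: tangent line at P: -2·(x − -1) + 3·(y − -1) = 0.
Expanding: -2*x + 3*y + 1 = 0.


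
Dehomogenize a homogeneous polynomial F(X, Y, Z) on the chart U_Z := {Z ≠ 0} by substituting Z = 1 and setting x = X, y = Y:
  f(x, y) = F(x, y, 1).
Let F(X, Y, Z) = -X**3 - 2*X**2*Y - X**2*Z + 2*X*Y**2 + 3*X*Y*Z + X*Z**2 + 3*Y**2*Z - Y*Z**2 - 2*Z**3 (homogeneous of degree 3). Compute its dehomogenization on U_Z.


f(x, y) = -x**3 - 2*x**2*y - x**2 + 2*x*y**2 + 3*x*y + x + 3*y**2 - y - 2

On U_Z we set Z = 1. Each monomial c·X^i·Y^j·Z^k in F becomes c·x^i·y^j·1^k = c·x^i·y^j.
Substituting Z = 1: F(X, Y, 1) = -x**3 - 2*x**2*y - x**2 + 2*x*y**2 + 3*x*y + x + 3*y**2 - y - 2.
Note: deg(f) ≤ deg(F) = 3; strict inequality happens when F is divisible by Z (lost terms).


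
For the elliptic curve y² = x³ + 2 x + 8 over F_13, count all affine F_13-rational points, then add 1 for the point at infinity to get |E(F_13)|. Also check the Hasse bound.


Affine points = {(5, 0), (7, 1), (7, 12), (8, 4), (8, 9), (9, 1), (9, 12), (10, 1), (10, 12), (11, 3), (11, 10)}; affine count = 11; |E(F_13)| = 12.

Discriminant check: Δ ∝ 4a³ + 27b² = 4·2³ + 27·8² = 4·8 + 27·64 ≡ 5 (mod 13). Nonzero ⇒ E is nonsingular.
For each x ∈ F_13, compute rhs = x³ + 2·x + 8 mod 13, then count y ∈ F_13 with y² ≡ rhs.
  x = 0: rhs = 8, matching y values: none (0 points).
  x = 1: rhs = 11, matching y values: none (0 points).
  x = 2: rhs = 7, matching y values: none (0 points).
  x = 3: rhs = 2, matching y values: none (0 points).
  x = 4: rhs = 2, matching y values: none (0 points).
  x = 5: rhs = 0, matching y values: 0 (1 points).
  x = 6: rhs = 2, matching y values: none (0 points).
  x = 7: rhs = 1, matching y values: 1, 12 (2 points).
  x = 8: rhs = 3, matching y values: 4, 9 (2 points).
  x = 9: rhs = 1, matching y values: 1, 12 (2 points).
  x = 10: rhs = 1, matching y values: 1, 12 (2 points).
  x = 11: rhs = 9, matching y values: 3, 10 (2 points).
  x = 12: rhs = 5, matching y values: none (0 points).
Total affine count: 11.
Full point count |E(F_13)| = 11 + 1 = 12.
Hasse bound: |12 − (13+1)| = |-2| = 2 ≤ 2√13 ≈ 7.2111 ✓.


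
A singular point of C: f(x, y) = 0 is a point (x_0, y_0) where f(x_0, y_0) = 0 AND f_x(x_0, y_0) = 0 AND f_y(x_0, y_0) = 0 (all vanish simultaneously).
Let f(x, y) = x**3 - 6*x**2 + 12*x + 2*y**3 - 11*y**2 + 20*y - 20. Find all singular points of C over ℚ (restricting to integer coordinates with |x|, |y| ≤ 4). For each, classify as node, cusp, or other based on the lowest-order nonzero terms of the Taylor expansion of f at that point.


Singular points: {(2, 2)}; classification: cusp.

Compute partial derivatives:
  f_x = 3*x**2 - 12*x + 12.
  f_y = 6*y**2 - 22*y + 20.
Scan x_0 ∈ {−4, ..., 4}. For each x_0, f_y(x_0, y) is a polynomial in y; find its integer roots y ∈ {−4, ..., 4}, then test f_x and f at those candidates.
  x = -4: f_y(-4, y) = 6*y**2 - 22*y + 20; vanishes at y ∈ {2}. (-4, 2): f_x = 108 ≠ 0.
  x = -3: f_y(-3, y) = 6*y**2 - 22*y + 20; vanishes at y ∈ {2}. (-3, 2): f_x = 75 ≠ 0.
  x = -2: f_y(-2, y) = 6*y**2 - 22*y + 20; vanishes at y ∈ {2}. (-2, 2): f_x = 48 ≠ 0.
  x = -1: f_y(-1, y) = 6*y**2 - 22*y + 20; vanishes at y ∈ {2}. (-1, 2): f_x = 27 ≠ 0.
  x = 0: f_y(0, y) = 6*y**2 - 22*y + 20; vanishes at y ∈ {2}. (0, 2): f_x = 12 ≠ 0.
  x = 1: f_y(1, y) = 6*y**2 - 22*y + 20; vanishes at y ∈ {2}. (1, 2): f_x = 3 ≠ 0.
  x = 2: f_y(2, y) = 6*y**2 - 22*y + 20; vanishes at y ∈ {2}. (2, 2): f_x = 0, f = 0 — SINGULAR.
  x = 3: f_y(3, y) = 6*y**2 - 22*y + 20; vanishes at y ∈ {2}. (3, 2): f_x = 3 ≠ 0.
  x = 4: f_y(4, y) = 6*y**2 - 22*y + 20; vanishes at y ∈ {2}. (4, 2): f_x = 12 ≠ 0.
Only singular point on the grid: (2, 2).
Classify: substitute x = 2 + u, y = 2 + v and expand: f = u**3 + 2*v**3 + v**2.
No constant or linear terms (consistent with a singular point). Quadratic part: v**2. Cubic part: u**3 + 2*v**3.
The quadratic part v**2 is a perfect square, so there is a single (double) tangent line v = 0, i.e. y = 2. Restricting the cubic part to that line (v = 0) leaves u**3 ≠ 0, so f is not divisible by v and the branch is v² ≈ -u**3 to lowest order — this is a cusp.
Classification: cusp.


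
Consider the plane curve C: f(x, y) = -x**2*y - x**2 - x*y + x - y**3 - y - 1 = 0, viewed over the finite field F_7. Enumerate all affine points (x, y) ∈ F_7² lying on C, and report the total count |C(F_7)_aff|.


Affine F_7-points: {(1, 4), (3, 0), (3, 1), (3, 6), (4, 1), (4, 2), (4, 4), (5, 0), (5, 2), (5, 5), (6, 5)}; count = 11.

For each of the 49 pairs (x, y) ∈ F_7², evaluate f(x, y) mod 7. Record the zeros.
  x = 0: [0↦6, 1↦4, 2↦3, 3↦4, 4↦1, 5↦2, 6↦1]  zeros at y ∈ ∅
  x = 1: [0↦6, 1↦2, 2↦6, 3↦5, 4↦0, 5↦6, 6↦3]  zeros at y ∈ {4}
  x = 2: [0↦4, 1↦3, 2↦3, 3↦5, 4↦3, 5↦5, 6↦5]  zeros at y ∈ ∅
  x = 3: [0↦0, 1↦0, 2↦1, 3↦4, 4↦3, 5↦6, 6↦0]  zeros at y ∈ {0, 1, 6}
  x = 4: [0↦1, 1↦0, 2↦0, 3↦2, 4↦0, 5↦2, 6↦2]  zeros at y ∈ {1, 2, 4}
  x = 5: [0↦0, 1↦3, 2↦0, 3↦6, 4↦1, 5↦0, 6↦4]  zeros at y ∈ {0, 2, 5}
  x = 6: [0↦4, 1↦2, 2↦1, 3↦2, 4↦6, 5↦0, 6↦6]  zeros at y ∈ {5}
Collecting zeros: affine points = {(1, 4), (3, 0), (3, 1), (3, 6), (4, 1), (4, 2), (4, 4), (5, 0), (5, 2), (5, 5), (6, 5)}.
Total count |C(F_7)_aff| = 11.


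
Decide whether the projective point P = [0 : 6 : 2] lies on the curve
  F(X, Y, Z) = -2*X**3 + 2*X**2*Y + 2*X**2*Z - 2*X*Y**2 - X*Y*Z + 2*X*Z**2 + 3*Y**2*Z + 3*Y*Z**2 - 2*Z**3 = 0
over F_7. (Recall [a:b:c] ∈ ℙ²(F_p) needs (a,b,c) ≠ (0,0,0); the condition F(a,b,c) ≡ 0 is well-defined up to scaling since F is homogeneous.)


F(0,6,2) ≡ 6 (mod 7); P is NOT on the curve.

Evaluate F(0, 6, 2) term-by-term (mod 7).
  -2*X**3 ↦ -2·0·1·1 = 0
  2*X**2*Y ↦ 2·0·6·1 = 0
  2*X**2*Z ↦ 2·0·1·2 = 0
  -2*X*Y**2 ↦ -2·0·36·1 = 0
  -X*Y*Z ↦ -1·0·6·2 = 0
  2*X*Z**2 ↦ 2·0·1·4 = 0
  3*Y**2*Z ↦ 3·1·36·2 = 216
  3*Y*Z**2 ↦ 3·1·6·4 = 72
  -2*Z**3 ↦ -2·1·1·8 = -16
Sum: F(0, 6, 2) = (0) + (0) + (0) + (0) + (0) + (0) + (216) + (72) + (-16) = 272.
Reducing mod 7: 272 ≡ 6 (mod 7).
Since F(a, b, c) ≡ 6 ≠ 0 (mod 7), P does NOT lie on the curve.


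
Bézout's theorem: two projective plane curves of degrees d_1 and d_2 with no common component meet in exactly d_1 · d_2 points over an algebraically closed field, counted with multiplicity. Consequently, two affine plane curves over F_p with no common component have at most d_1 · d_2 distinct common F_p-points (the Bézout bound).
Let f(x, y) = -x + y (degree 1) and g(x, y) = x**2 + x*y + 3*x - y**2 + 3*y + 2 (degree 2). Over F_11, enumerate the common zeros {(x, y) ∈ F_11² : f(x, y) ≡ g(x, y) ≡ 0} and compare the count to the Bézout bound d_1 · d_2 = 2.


Common zeros: ∅; count = 0; Bézout bound = 2.

deg(f) = 1, deg(g) = 2, so Bézout bound = 2.
Scan x ∈ F_11. For each x, list the y ∈ F_11 with f(x, y) ≡ 0 and those with g(x, y) ≡ 0 (mod 11); the common zeros in that column are the intersection.
  x = 0: f ≡ 0 at y ∈ {0}; g ≡ 0 at y ∈ ∅; common: ∅.
  x = 1: f ≡ 0 at y ∈ {1}; g ≡ 0 at y ∈ ∅; common: ∅.
  x = 2: f ≡ 0 at y ∈ {2}; g ≡ 0 at y ∈ ∅; common: ∅.
  x = 3: f ≡ 0 at y ∈ {3}; g ≡ 0 at y ∈ ∅; common: ∅.
  x = 4: f ≡ 0 at y ∈ {4}; g ≡ 0 at y ∈ {8, 10}; common: ∅.
  x = 5: f ≡ 0 at y ∈ {5}; g ≡ 0 at y ∈ {9, 10}; common: ∅.
  x = 6: f ≡ 0 at y ∈ {6}; g ≡ 0 at y ∈ ∅; common: ∅.
  x = 7: f ≡ 0 at y ∈ {7}; g ≡ 0 at y ∈ {2, 8}; common: ∅.
  x = 8: f ≡ 0 at y ∈ {8}; g ≡ 0 at y ∈ ∅; common: ∅.
  x = 9: f ≡ 0 at y ∈ {9}; g ≡ 0 at y ∈ {0, 1}; common: ∅.
  x = 10: f ≡ 0 at y ∈ {10}; g ≡ 0 at y ∈ {0, 2}; common: ∅.
Collecting: common zeros = ∅, so the count is 0.
Comparison with the Bézout bound: 0 ≤ 2 = deg(f)·deg(g), as expected for curves with no common component (the affine F_11-count falls short of the bound because intersections may lie at infinity, over extension fields, or carry multiplicity).


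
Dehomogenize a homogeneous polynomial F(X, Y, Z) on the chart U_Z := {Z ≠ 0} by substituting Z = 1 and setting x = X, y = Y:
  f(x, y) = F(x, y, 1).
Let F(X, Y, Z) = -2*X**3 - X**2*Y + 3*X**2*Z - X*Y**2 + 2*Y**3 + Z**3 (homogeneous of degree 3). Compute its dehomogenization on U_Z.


f(x, y) = -2*x**3 - x**2*y + 3*x**2 - x*y**2 + 2*y**3 + 1

On U_Z we set Z = 1. Each monomial c·X^i·Y^j·Z^k in F becomes c·x^i·y^j·1^k = c·x^i·y^j.
Substituting Z = 1: F(X, Y, 1) = -2*x**3 - x**2*y + 3*x**2 - x*y**2 + 2*y**3 + 1.
Note: deg(f) ≤ deg(F) = 3; strict inequality happens when F is divisible by Z (lost terms).


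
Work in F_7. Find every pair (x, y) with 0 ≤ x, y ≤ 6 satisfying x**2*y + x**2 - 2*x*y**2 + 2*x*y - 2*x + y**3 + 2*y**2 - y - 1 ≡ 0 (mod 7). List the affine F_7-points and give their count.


Affine F_7-points: {(0, 4), (1, 4), (1, 5), (3, 3), (4, 0), (4, 3), (5, 0), (6, 5), (6, 6)}; count = 9.

For each of the 49 pairs (x, y) ∈ F_7², evaluate f(x, y) mod 7. Record the zeros.
  x = 0: [0↦6, 1↦1, 2↦6, 3↦6, 4↦0, 5↦1, 6↦1]  zeros at y ∈ {4}
  x = 1: [0↦5, 1↦1, 2↦3, 3↦3, 4↦0, 5↦0, 6↦2]  zeros at y ∈ {4, 5}
  x = 2: [0↦6, 1↦5, 2↦6, 3↦1, 4↦3, 5↦4, 6↦3]  zeros at y ∈ ∅
  x = 3: [0↦2, 1↦6, 2↦1, 3↦0, 4↦2, 5↦6, 6↦4]  zeros at y ∈ {3}
  x = 4: [0↦0, 1↦4, 2↦2, 3↦0, 4↦4, 5↦6, 6↦5]  zeros at y ∈ {0, 3}
  x = 5: [0↦0, 1↦6, 2↦2, 3↦1, 4↦2, 5↦4, 6↦6]  zeros at y ∈ {0}
  x = 6: [0↦2, 1↦5, 2↦1, 3↦3, 4↦3, 5↦0, 6↦0]  zeros at y ∈ {5, 6}
Collecting zeros: affine points = {(0, 4), (1, 4), (1, 5), (3, 3), (4, 0), (4, 3), (5, 0), (6, 5), (6, 6)}.
Total count |C(F_7)_aff| = 9.


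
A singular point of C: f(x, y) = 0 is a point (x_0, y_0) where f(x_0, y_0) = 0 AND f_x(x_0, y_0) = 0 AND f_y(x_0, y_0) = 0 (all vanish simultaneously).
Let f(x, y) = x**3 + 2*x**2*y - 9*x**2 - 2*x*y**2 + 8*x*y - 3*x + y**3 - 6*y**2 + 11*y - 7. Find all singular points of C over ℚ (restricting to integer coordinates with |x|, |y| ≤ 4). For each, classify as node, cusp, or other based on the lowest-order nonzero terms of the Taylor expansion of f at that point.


Singular points: {(1, 3)}; classification: cusp.

Compute partial derivatives:
  f_x = 3*x**2 + 4*x*y - 18*x - 2*y**2 + 8*y - 3.
  f_y = 2*x**2 - 4*x*y + 8*x + 3*y**2 - 12*y + 11.
Scan x_0 ∈ {−4, ..., 4}. For each x_0, f_y(x_0, y) is a polynomial in y; find its integer roots y ∈ {−4, ..., 4}, then test f_x and f at those candidates.
  x = -4: f_y(-4, y) = 3*y**2 + 4*y + 11; no integer root y with |y| ≤ 4.
  x = -3: f_y(-3, y) = 3*y**2 + 5; no integer root y with |y| ≤ 4.
  x = -2: f_y(-2, y) = 3*y**2 - 4*y + 3; no integer root y with |y| ≤ 4.
  x = -1: f_y(-1, y) = 3*y**2 - 8*y + 5; vanishes at y ∈ {1}. (-1, 1): f_x = 20 ≠ 0.
  x = 0: f_y(0, y) = 3*y**2 - 12*y + 11; no integer root y with |y| ≤ 4.
  x = 1: f_y(1, y) = 3*y**2 - 16*y + 21; vanishes at y ∈ {3}. (1, 3): f_x = 0, f = 0 — SINGULAR.
  x = 2: f_y(2, y) = 3*y**2 - 20*y + 35; no integer root y with |y| ≤ 4.
  x = 3: f_y(3, y) = 3*y**2 - 24*y + 53; no integer root y with |y| ≤ 4.
  x = 4: f_y(4, y) = 3*y**2 - 28*y + 75; no integer root y with |y| ≤ 4.
Only singular point on the grid: (1, 3).
Classify: substitute x = 1 + u, y = 3 + v and expand: f = u**3 + 2*u**2*v - 2*u*v**2 + v**3 + v**2.
No constant or linear terms (consistent with a singular point). Quadratic part: v**2. Cubic part: u**3 + 2*u**2*v - 2*u*v**2 + v**3.
The quadratic part v**2 is a perfect square, so there is a single (double) tangent line v = 0, i.e. y = 3. Restricting the cubic part to that line (v = 0) leaves u**3 ≠ 0, so f is not divisible by v and the branch is v² ≈ -u**3 to lowest order — this is a cusp.
Classification: cusp.


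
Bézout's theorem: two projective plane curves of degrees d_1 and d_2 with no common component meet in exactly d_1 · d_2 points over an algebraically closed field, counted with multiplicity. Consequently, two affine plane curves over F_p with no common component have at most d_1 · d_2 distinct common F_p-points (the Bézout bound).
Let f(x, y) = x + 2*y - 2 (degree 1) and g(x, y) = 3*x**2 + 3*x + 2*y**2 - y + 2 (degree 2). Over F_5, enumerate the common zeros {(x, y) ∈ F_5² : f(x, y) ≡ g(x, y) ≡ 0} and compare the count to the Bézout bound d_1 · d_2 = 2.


Common zeros: {(2, 0), (4, 4)}; count = 2; Bézout bound = 2.

deg(f) = 1, deg(g) = 2, so Bézout bound = 2.
Scan x ∈ F_5. For each x, list the y ∈ F_5 with f(x, y) ≡ 0 and those with g(x, y) ≡ 0 (mod 5); the common zeros in that column are the intersection.
  x = 0: f ≡ 0 at y ∈ {1}; g ≡ 0 at y ∈ {4}; common: ∅.
  x = 1: f ≡ 0 at y ∈ {3}; g ≡ 0 at y ∈ ∅; common: ∅.
  x = 2: f ≡ 0 at y ∈ {0}; g ≡ 0 at y ∈ {0, 3}; common: {0}.
  x = 3: f ≡ 0 at y ∈ {2}; g ≡ 0 at y ∈ ∅; common: ∅.
  x = 4: f ≡ 0 at y ∈ {4}; g ≡ 0 at y ∈ {4}; common: {4}.
Collecting: common zeros = {(2, 0), (4, 4)}, so the count is 2.
Comparison with the Bézout bound: 2 ≤ 2 = deg(f)·deg(g), as expected for curves with no common component (the bound is attained).


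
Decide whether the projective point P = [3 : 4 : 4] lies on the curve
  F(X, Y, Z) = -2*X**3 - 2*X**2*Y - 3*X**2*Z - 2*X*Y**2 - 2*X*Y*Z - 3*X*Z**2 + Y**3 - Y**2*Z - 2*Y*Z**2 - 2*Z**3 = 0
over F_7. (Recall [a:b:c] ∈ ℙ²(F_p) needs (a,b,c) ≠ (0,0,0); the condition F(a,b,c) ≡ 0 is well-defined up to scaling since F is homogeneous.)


F(3,4,4) ≡ 0 (mod 7); P is on the curve.

Evaluate F(3, 4, 4) term-by-term (mod 7).
  -2*X**3 ↦ -2·27·1·1 = -54
  -2*X**2*Y ↦ -2·9·4·1 = -72
  -3*X**2*Z ↦ -3·9·1·4 = -108
  -2*X*Y**2 ↦ -2·3·16·1 = -96
  -2*X*Y*Z ↦ -2·3·4·4 = -96
  -3*X*Z**2 ↦ -3·3·1·16 = -144
  Y**3 ↦ 1·1·64·1 = 64
  -Y**2*Z ↦ -1·1·16·4 = -64
  -2*Y*Z**2 ↦ -2·1·4·16 = -128
  -2*Z**3 ↦ -2·1·1·64 = -128
Sum: F(3, 4, 4) = (-54) + (-72) + (-108) + (-96) + (-96) + (-144) + (64) + (-64) + (-128) + (-128) = -826.
Reducing mod 7: -826 ≡ 0 (mod 7).
Since F(a, b, c) ≡ 0 (mod 7), P lies on the curve.


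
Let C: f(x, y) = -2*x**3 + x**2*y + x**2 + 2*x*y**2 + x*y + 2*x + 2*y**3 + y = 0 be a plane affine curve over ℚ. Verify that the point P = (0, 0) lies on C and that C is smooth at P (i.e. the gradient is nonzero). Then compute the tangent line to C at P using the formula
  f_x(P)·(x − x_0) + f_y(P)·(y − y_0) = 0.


Tangent line at P: 2*x + y = 0.

Step 1: f(0, 0) = 0, so P lies on C.
Step 2: partial derivatives
  f_x(x, y) = -6*x**2 + 2*x*y + 2*x + 2*y**2 + y + 2, f_y(x, y) = x**2 + 4*x*y + x + 6*y**2 + 1.
  f_x(P) = 2, f_y(P) = 1 (gradient nonzero, so P is smooth).
Step 3: tangent line at P: 2·(x − 0) + 1·(y − 0) = 0.
Expanding: 2*x + y = 0.


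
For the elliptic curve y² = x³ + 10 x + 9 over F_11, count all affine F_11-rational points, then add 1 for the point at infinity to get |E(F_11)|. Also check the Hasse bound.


Affine points = {(0, 3), (0, 8), (1, 3), (1, 8), (2, 2), (2, 9), (3, 0), (4, 5), (4, 6), (7, 2), (7, 9), (9, 5), (9, 6), (10, 3), (10, 8)}; affine count = 15; |E(F_11)| = 16.

Discriminant check: Δ ∝ 4a³ + 27b² = 4·10³ + 27·9² = 4·1000 + 27·81 ≡ 5 (mod 11). Nonzero ⇒ E is nonsingular.
For each x ∈ F_11, compute rhs = x³ + 10·x + 9 mod 11, then count y ∈ F_11 with y² ≡ rhs.
  x = 0: rhs = 9, matching y values: 3, 8 (2 points).
  x = 1: rhs = 9, matching y values: 3, 8 (2 points).
  x = 2: rhs = 4, matching y values: 2, 9 (2 points).
  x = 3: rhs = 0, matching y values: 0 (1 points).
  x = 4: rhs = 3, matching y values: 5, 6 (2 points).
  x = 5: rhs = 8, matching y values: none (0 points).
  x = 6: rhs = 10, matching y values: none (0 points).
  x = 7: rhs = 4, matching y values: 2, 9 (2 points).
  x = 8: rhs = 7, matching y values: none (0 points).
  x = 9: rhs = 3, matching y values: 5, 6 (2 points).
  x = 10: rhs = 9, matching y values: 3, 8 (2 points).
Total affine count: 15.
Full point count |E(F_11)| = 15 + 1 = 16.
Hasse bound: |16 − (11+1)| = |4| = 4 ≤ 2√11 ≈ 6.6332 ✓.


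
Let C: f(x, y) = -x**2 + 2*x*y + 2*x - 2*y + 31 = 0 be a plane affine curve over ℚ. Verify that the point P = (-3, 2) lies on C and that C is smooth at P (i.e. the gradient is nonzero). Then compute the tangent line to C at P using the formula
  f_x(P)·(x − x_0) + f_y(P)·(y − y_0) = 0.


Tangent line at P: 12*x - 8*y + 52 = 0.

Step 1: f(-3, 2) = 0, so P lies on C.
Step 2: partial derivatives
  f_x(x, y) = -2*x + 2*y + 2, f_y(x, y) = 2*x - 2.
  f_x(P) = 12, f_y(P) = -8 (gradient nonzero, so P is smooth).
Step 3: tangent line at P: 12·(x − -3) + -8·(y − 2) = 0.
Expanding: 12*x - 8*y + 52 = 0.


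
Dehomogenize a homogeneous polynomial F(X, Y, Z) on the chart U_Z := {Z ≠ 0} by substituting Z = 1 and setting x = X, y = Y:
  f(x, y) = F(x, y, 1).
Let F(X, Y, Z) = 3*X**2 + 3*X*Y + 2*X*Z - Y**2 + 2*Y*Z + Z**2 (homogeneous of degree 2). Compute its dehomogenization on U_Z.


f(x, y) = 3*x**2 + 3*x*y + 2*x - y**2 + 2*y + 1

On U_Z we set Z = 1. Each monomial c·X^i·Y^j·Z^k in F becomes c·x^i·y^j·1^k = c·x^i·y^j.
Substituting Z = 1: F(X, Y, 1) = 3*x**2 + 3*x*y + 2*x - y**2 + 2*y + 1.
Note: deg(f) ≤ deg(F) = 2; strict inequality happens when F is divisible by Z (lost terms).


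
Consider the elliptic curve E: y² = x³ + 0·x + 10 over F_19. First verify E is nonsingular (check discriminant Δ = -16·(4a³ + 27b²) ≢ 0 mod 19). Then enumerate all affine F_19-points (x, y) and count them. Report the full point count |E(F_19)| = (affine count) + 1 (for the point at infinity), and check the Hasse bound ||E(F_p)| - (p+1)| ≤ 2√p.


Affine points = {(1, 7), (1, 12), (4, 6), (4, 13), (6, 6), (6, 13), (7, 7), (7, 12), (8, 3), (8, 16), (9, 6), (9, 13), (11, 7), (11, 12), (12, 3), (12, 16), (18, 3), (18, 16)}; affine count = 18; |E(F_19)| = 19.

Discriminant check: Δ ∝ 4a³ + 27b² = 4·0³ + 27·10² = 4·0 + 27·100 ≡ 2 (mod 19). Nonzero ⇒ E is nonsingular.
For each x ∈ F_19, compute rhs = x³ + 0·x + 10 mod 19, then count y ∈ F_19 with y² ≡ rhs.
  x = 0: rhs = 10, matching y values: none (0 points).
  x = 1: rhs = 11, matching y values: 7, 12 (2 points).
  x = 2: rhs = 18, matching y values: none (0 points).
  x = 3: rhs = 18, matching y values: none (0 points).
  x = 4: rhs = 17, matching y values: 6, 13 (2 points).
  x = 5: rhs = 2, matching y values: none (0 points).
  x = 6: rhs = 17, matching y values: 6, 13 (2 points).
  x = 7: rhs = 11, matching y values: 7, 12 (2 points).
  x = 8: rhs = 9, matching y values: 3, 16 (2 points).
  x = 9: rhs = 17, matching y values: 6, 13 (2 points).
  x = 10: rhs = 3, matching y values: none (0 points).
  x = 11: rhs = 11, matching y values: 7, 12 (2 points).
  x = 12: rhs = 9, matching y values: 3, 16 (2 points).
  x = 13: rhs = 3, matching y values: none (0 points).
  x = 14: rhs = 18, matching y values: none (0 points).
  x = 15: rhs = 3, matching y values: none (0 points).
  x = 16: rhs = 2, matching y values: none (0 points).
  x = 17: rhs = 2, matching y values: none (0 points).
  x = 18: rhs = 9, matching y values: 3, 16 (2 points).
Total affine count: 18.
Full point count |E(F_19)| = 18 + 1 = 19.
Hasse bound: |19 − (19+1)| = |-1| = 1 ≤ 2√19 ≈ 8.7178 ✓.


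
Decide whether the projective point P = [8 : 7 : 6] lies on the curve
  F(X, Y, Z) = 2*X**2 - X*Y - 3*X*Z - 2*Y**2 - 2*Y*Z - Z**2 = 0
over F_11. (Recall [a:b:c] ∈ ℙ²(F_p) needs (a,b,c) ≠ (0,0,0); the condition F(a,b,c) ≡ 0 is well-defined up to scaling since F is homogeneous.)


F(8,7,6) ≡ 7 (mod 11); P is NOT on the curve.

Evaluate F(8, 7, 6) term-by-term (mod 11).
  2*X**2 ↦ 2·64·1·1 = 128
  -X*Y ↦ -1·8·7·1 = -56
  -3*X*Z ↦ -3·8·1·6 = -144
  -2*Y**2 ↦ -2·1·49·1 = -98
  -2*Y*Z ↦ -2·1·7·6 = -84
  -Z**2 ↦ -1·1·1·36 = -36
Sum: F(8, 7, 6) = (128) + (-56) + (-144) + (-98) + (-84) + (-36) = -290.
Reducing mod 11: -290 ≡ 7 (mod 11).
Since F(a, b, c) ≡ 7 ≠ 0 (mod 11), P does NOT lie on the curve.


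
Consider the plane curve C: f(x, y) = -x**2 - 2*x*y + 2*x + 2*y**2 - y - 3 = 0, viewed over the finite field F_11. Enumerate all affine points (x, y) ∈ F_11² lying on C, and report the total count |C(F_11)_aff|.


Affine F_11-points: {(0, 7), (0, 10), (1, 2), (1, 5), (2, 3), (2, 5), (3, 1), (3, 8), (4, 0), (4, 10), (5, 3), (5, 8), (6, 6), (7, 4), (7, 9), (8, 1), (8, 2), (9, 0), (9, 4), (10, 7), (10, 9)}; count = 21.

For each of the 121 pairs (x, y) ∈ F_11², evaluate f(x, y) mod 11. Record the zeros.
  x = 0: [0↦8, 1↦9, 2↦3, 3↦1, 4↦3, 5↦9, 6↦8, 7↦0, 8↦7, 9↦7, 10↦0]  zeros at y ∈ {7, 10}
  x = 1: [0↦9, 1↦8, 2↦0, 3↦7, 4↦7, 5↦0, 6↦8, 7↦9, 8↦3, 9↦1, 10↦3]  zeros at y ∈ {2, 5}
  x = 2: [0↦8, 1↦5, 2↦6, 3↦0, 4↦9, 5↦0, 6↦6, 7↦5, 8↦8, 9↦4, 10↦4]  zeros at y ∈ {3, 5}
  x = 3: [0↦5, 1↦0, 2↦10, 3↦2, 4↦9, 5↦9, 6↦2, 7↦10, 8↦0, 9↦5, 10↦3]  zeros at y ∈ {1, 8}
  x = 4: [0↦0, 1↦4, 2↦1, 3↦2, 4↦7, 5↦5, 6↦7, 7↦2, 8↦1, 9↦4, 10↦0]  zeros at y ∈ {0, 10}
  x = 5: [0↦4, 1↦6, 2↦1, 3↦0, 4↦3, 5↦10, 6↦10, 7↦3, 8↦0, 9↦1, 10↦6]  zeros at y ∈ {3, 8}
  x = 6: [0↦6, 1↦6, 2↦10, 3↦7, 4↦8, 5↦2, 6↦0, 7↦2, 8↦8, 9↦7, 10↦10]  zeros at y ∈ {6}
  x = 7: [0↦6, 1↦4, 2↦6, 3↦1, 4↦0, 5↦3, 6↦10, 7↦10, 8↦3, 9↦0, 10↦1]  zeros at y ∈ {4, 9}
  x = 8: [0↦4, 1↦0, 2↦0, 3↦4, 4↦1, 5↦2, 6↦7, 7↦5, 8↦7, 9↦2, 10↦1]  zeros at y ∈ {1, 2}
  x = 9: [0↦0, 1↦5, 2↦3, 3↦5, 4↦0, 5↦10, 6↦2, 7↦9, 8↦9, 9↦2, 10↦10]  zeros at y ∈ {0, 4}
  x = 10: [0↦5, 1↦8, 2↦4, 3↦4, 4↦8, 5↦5, 6↦6, 7↦0, 8↦9, 9↦0, 10↦6]  zeros at y ∈ {7, 9}
Collecting zeros: affine points = {(0, 7), (0, 10), (1, 2), (1, 5), (2, 3), (2, 5), (3, 1), (3, 8), (4, 0), (4, 10), (5, 3), (5, 8), (6, 6), (7, 4), (7, 9), (8, 1), (8, 2), (9, 0), (9, 4), (10, 7), (10, 9)}.
Total count |C(F_11)_aff| = 21.


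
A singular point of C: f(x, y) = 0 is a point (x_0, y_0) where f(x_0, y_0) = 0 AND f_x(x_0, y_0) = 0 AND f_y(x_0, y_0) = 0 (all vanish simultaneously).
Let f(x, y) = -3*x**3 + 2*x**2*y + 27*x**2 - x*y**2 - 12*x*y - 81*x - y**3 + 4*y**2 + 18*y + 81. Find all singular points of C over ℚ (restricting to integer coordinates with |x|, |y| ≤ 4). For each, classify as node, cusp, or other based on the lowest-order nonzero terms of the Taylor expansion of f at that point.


Singular points: {(3, 0)}; classification: cusp.

Compute partial derivatives:
  f_x = -9*x**2 + 4*x*y + 54*x - y**2 - 12*y - 81.
  f_y = 2*x**2 - 2*x*y - 12*x - 3*y**2 + 8*y + 18.
Scan x_0 ∈ {−4, ..., 4}. For each x_0, f_y(x_0, y) is a polynomial in y; find its integer roots y ∈ {−4, ..., 4}, then test f_x and f at those candidates.
  x = -4: f_y(-4, y) = -3*y**2 + 16*y + 98; no integer root y with |y| ≤ 4.
  x = -3: f_y(-3, y) = -3*y**2 + 14*y + 72; no integer root y with |y| ≤ 4.
  x = -2: f_y(-2, y) = -3*y**2 + 12*y + 50; no integer root y with |y| ≤ 4.
  x = -1: f_y(-1, y) = -3*y**2 + 10*y + 32; vanishes at y ∈ {-2}. (-1, -2): f_x = -116 ≠ 0.
  x = 0: f_y(0, y) = -3*y**2 + 8*y + 18; no integer root y with |y| ≤ 4.
  x = 1: f_y(1, y) = -3*y**2 + 6*y + 8; no integer root y with |y| ≤ 4.
  x = 2: f_y(2, y) = -3*y**2 + 4*y + 2; no integer root y with |y| ≤ 4.
  x = 3: f_y(3, y) = -3*y**2 + 2*y; vanishes at y ∈ {0}. (3, 0): f_x = 0, f = 0 — SINGULAR.
  x = 4: f_y(4, y) = 2 - 3*y**2; no integer root y with |y| ≤ 4.
Only singular point on the grid: (3, 0).
Classify: substitute x = 3 + u, y = 0 + v and expand: f = -3*u**3 + 2*u**2*v - u*v**2 - v**3 + v**2.
No constant or linear terms (consistent with a singular point). Quadratic part: v**2. Cubic part: -3*u**3 + 2*u**2*v - u*v**2 - v**3.
The quadratic part v**2 is a perfect square, so there is a single (double) tangent line v = 0, i.e. y = 0. Restricting the cubic part to that line (v = 0) leaves -3*u**3 ≠ 0, so f is not divisible by v and the branch is v² ≈ 3*u**3 to lowest order — this is a cusp.
Classification: cusp.


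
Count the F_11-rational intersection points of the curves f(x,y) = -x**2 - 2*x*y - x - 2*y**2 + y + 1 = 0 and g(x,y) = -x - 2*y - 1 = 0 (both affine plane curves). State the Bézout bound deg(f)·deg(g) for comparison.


Common zeros: {(0, 5), (8, 1)}; count = 2; Bézout bound = 2.

deg(f) = 2, deg(g) = 1, so Bézout bound = 2.
Scan x ∈ F_11. For each x, list the y ∈ F_11 with f(x, y) ≡ 0 and those with g(x, y) ≡ 0 (mod 11); the common zeros in that column are the intersection.
  x = 0: f ≡ 0 at y ∈ {1, 5}; g ≡ 0 at y ∈ {5}; common: {5}.
  x = 1: f ≡ 0 at y ∈ {2, 3}; g ≡ 0 at y ∈ {10}; common: ∅.
  x = 2: f ≡ 0 at y ∈ ∅; g ≡ 0 at y ∈ {4}; common: ∅.
  x = 3: f ≡ 0 at y ∈ {0, 3}; g ≡ 0 at y ∈ {9}; common: ∅.
  x = 4: f ≡ 0 at y ∈ ∅; g ≡ 0 at y ∈ {3}; common: ∅.
  x = 5: f ≡ 0 at y ∈ {2, 10}; g ≡ 0 at y ∈ {8}; common: ∅.
  x = 6: f ≡ 0 at y ∈ ∅; g ≡ 0 at y ∈ {2}; common: ∅.
  x = 7: f ≡ 0 at y ∈ {0, 10}; g ≡ 0 at y ∈ {7}; common: ∅.
  x = 8: f ≡ 0 at y ∈ {1, 8}; g ≡ 0 at y ∈ {1}; common: {1}.
  x = 9: f ≡ 0 at y ∈ ∅; g ≡ 0 at y ∈ {6}; common: ∅.
  x = 10: f ≡ 0 at y ∈ ∅; g ≡ 0 at y ∈ {0}; common: ∅.
Collecting: common zeros = {(0, 5), (8, 1)}, so the count is 2.
Comparison with the Bézout bound: 2 ≤ 2 = deg(f)·deg(g), as expected for curves with no common component (the bound is attained).


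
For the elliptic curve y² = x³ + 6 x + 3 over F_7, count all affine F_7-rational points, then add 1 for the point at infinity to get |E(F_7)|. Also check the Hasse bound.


Affine points = {(2, 3), (2, 4), (4, 0), (5, 2), (5, 5)}; affine count = 5; |E(F_7)| = 6.

Discriminant check: Δ ∝ 4a³ + 27b² = 4·6³ + 27·3² = 4·216 + 27·9 ≡ 1 (mod 7). Nonzero ⇒ E is nonsingular.
For each x ∈ F_7, compute rhs = x³ + 6·x + 3 mod 7, then count y ∈ F_7 with y² ≡ rhs.
  x = 0: rhs = 3, matching y values: none (0 points).
  x = 1: rhs = 3, matching y values: none (0 points).
  x = 2: rhs = 2, matching y values: 3, 4 (2 points).
  x = 3: rhs = 6, matching y values: none (0 points).
  x = 4: rhs = 0, matching y values: 0 (1 points).
  x = 5: rhs = 4, matching y values: 2, 5 (2 points).
  x = 6: rhs = 3, matching y values: none (0 points).
Total affine count: 5.
Full point count |E(F_7)| = 5 + 1 = 6.
Hasse bound: |6 − (7+1)| = |-2| = 2 ≤ 2√7 ≈ 5.2915 ✓.


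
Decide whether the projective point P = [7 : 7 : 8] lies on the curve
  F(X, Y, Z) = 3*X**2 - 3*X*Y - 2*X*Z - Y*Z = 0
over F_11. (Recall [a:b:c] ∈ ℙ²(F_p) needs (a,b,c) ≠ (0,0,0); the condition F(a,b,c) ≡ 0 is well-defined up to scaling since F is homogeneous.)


F(7,7,8) ≡ 8 (mod 11); P is NOT on the curve.

Evaluate F(7, 7, 8) term-by-term (mod 11).
  3*X**2 ↦ 3·49·1·1 = 147
  -3*X*Y ↦ -3·7·7·1 = -147
  -2*X*Z ↦ -2·7·1·8 = -112
  -Y*Z ↦ -1·1·7·8 = -56
Sum: F(7, 7, 8) = (147) + (-147) + (-112) + (-56) = -168.
Reducing mod 11: -168 ≡ 8 (mod 11).
Since F(a, b, c) ≡ 8 ≠ 0 (mod 11), P does NOT lie on the curve.


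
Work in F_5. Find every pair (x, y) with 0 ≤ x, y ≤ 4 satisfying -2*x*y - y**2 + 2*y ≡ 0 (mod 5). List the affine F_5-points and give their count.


Affine F_5-points: {(0, 0), (0, 2), (1, 0), (2, 0), (2, 3), (3, 0), (3, 1), (4, 0), (4, 4)}; count = 9.

For each of the 25 pairs (x, y) ∈ F_5², evaluate f(x, y) mod 5. Record the zeros.
  x = 0: [0↦0, 1↦1, 2↦0, 3↦2, 4↦2]  zeros at y ∈ {0, 2}
  x = 1: [0↦0, 1↦4, 2↦1, 3↦1, 4↦4]  zeros at y ∈ {0}
  x = 2: [0↦0, 1↦2, 2↦2, 3↦0, 4↦1]  zeros at y ∈ {0, 3}
  x = 3: [0↦0, 1↦0, 2↦3, 3↦4, 4↦3]  zeros at y ∈ {0, 1}
  x = 4: [0↦0, 1↦3, 2↦4, 3↦3, 4↦0]  zeros at y ∈ {0, 4}
Collecting zeros: affine points = {(0, 0), (0, 2), (1, 0), (2, 0), (2, 3), (3, 0), (3, 1), (4, 0), (4, 4)}.
Total count |C(F_5)_aff| = 9.


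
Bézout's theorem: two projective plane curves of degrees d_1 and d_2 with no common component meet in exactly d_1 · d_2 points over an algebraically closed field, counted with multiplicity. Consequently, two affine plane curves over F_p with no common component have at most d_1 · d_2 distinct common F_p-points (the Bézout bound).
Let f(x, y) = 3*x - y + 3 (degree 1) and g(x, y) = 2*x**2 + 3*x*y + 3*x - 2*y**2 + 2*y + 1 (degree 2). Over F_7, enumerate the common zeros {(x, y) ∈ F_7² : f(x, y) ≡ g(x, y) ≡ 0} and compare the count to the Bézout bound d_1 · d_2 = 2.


Common zeros: {(6, 0)}; count = 1; Bézout bound = 2.

deg(f) = 1, deg(g) = 2, so Bézout bound = 2.
Scan x ∈ F_7. For each x, list the y ∈ F_7 with f(x, y) ≡ 0 and those with g(x, y) ≡ 0 (mod 7); the common zeros in that column are the intersection.
  x = 0: f ≡ 0 at y ∈ {3}; g ≡ 0 at y ∈ ∅; common: ∅.
  x = 1: f ≡ 0 at y ∈ {6}; g ≡ 0 at y ∈ ∅; common: ∅.
  x = 2: f ≡ 0 at y ∈ {2}; g ≡ 0 at y ∈ {1, 3}; common: ∅.
  x = 3: f ≡ 0 at y ∈ {5}; g ≡ 0 at y ∈ {0, 2}; common: ∅.
  x = 4: f ≡ 0 at y ∈ {1}; g ≡ 0 at y ∈ ∅; common: ∅.
  x = 5: f ≡ 0 at y ∈ {4}; g ≡ 0 at y ∈ ∅; common: ∅.
  x = 6: f ≡ 0 at y ∈ {0}; g ≡ 0 at y ∈ {0, 3}; common: {0}.
Collecting: common zeros = {(6, 0)}, so the count is 1.
Comparison with the Bézout bound: 1 ≤ 2 = deg(f)·deg(g), as expected for curves with no common component (the affine F_7-count falls short of the bound because intersections may lie at infinity, over extension fields, or carry multiplicity).


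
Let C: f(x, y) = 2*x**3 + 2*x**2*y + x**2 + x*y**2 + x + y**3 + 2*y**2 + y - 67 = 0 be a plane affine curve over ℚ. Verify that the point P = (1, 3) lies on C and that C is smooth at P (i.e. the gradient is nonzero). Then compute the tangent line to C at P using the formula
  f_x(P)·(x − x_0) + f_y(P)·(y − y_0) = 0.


Tangent line at P: 30*x + 48*y - 174 = 0.

Step 1: f(1, 3) = 0, so P lies on C.
Step 2: partial derivatives
  f_x(x, y) = 6*x**2 + 4*x*y + 2*x + y**2 + 1, f_y(x, y) = 2*x**2 + 2*x*y + 3*y**2 + 4*y + 1.
  f_x(P) = 30, f_y(P) = 48 (gradient nonzero, so P is smooth).
Step 3: tangent line at P: 30·(x − 1) + 48·(y − 3) = 0.
Expanding: 30*x + 48*y - 174 = 0.


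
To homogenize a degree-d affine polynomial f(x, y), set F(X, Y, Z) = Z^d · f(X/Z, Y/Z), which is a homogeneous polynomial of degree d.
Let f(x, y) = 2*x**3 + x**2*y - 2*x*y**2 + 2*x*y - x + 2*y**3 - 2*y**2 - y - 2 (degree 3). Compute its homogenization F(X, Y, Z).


F(X, Y, Z) = 2*X**3 + X**2*Y - 2*X*Y**2 + 2*X*Y*Z - X*Z**2 + 2*Y**3 - 2*Y**2*Z - Y*Z**2 - 2*Z**3

deg(f) = 3.
Substitute x = X/Z, y = Y/Z into f, then multiply by Z^3.
  monomial 2·x^3·y^0 ↦ 2·X^3·Y^0·Z^0.
  monomial 1·x^2·y^1 ↦ 1·X^2·Y^1·Z^0.
  monomial -2·x^1·y^2 ↦ -2·X^1·Y^2·Z^0.
  monomial 2·x^1·y^1 ↦ 2·X^1·Y^1·Z^1.
  monomial -1·x^1·y^0 ↦ -1·X^1·Y^0·Z^2.
  monomial 2·x^0·y^3 ↦ 2·X^0·Y^3·Z^0.
  monomial -2·x^0·y^2 ↦ -2·X^0·Y^2·Z^1.
  monomial -1·x^0·y^1 ↦ -1·X^0·Y^1·Z^2.
  monomial -2·x^0·y^0 ↦ -2·X^0·Y^0·Z^3.
Collecting: F(X, Y, Z) = 2*X**3 + X**2*Y - 2*X*Y**2 + 2*X*Y*Z - X*Z**2 + 2*Y**3 - 2*Y**2*Z - Y*Z**2 - 2*Z**3.


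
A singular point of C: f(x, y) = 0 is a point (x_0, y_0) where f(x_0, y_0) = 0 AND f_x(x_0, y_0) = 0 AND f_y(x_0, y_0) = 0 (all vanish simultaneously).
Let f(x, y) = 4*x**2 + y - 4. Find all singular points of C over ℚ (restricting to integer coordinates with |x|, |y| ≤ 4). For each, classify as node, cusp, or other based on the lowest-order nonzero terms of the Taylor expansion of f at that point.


No singular points in the scanned grid; C is smooth there.

Compute partial derivatives:
  f_x = 8*x.
  f_y = 1.
f_y = 1 is a nonzero constant, so f_y never vanishes: no point (x, y) can satisfy f = f_x = f_y = 0. In particular no (x, y) ∈ {−4, ..., 4}² is singular; the curve is smooth.
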